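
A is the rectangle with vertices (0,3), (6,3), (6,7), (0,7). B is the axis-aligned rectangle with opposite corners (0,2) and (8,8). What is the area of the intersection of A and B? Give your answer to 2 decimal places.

|A∩B|: x∈[0,6], y∈[3,7] → 6·4 = 24.

24.00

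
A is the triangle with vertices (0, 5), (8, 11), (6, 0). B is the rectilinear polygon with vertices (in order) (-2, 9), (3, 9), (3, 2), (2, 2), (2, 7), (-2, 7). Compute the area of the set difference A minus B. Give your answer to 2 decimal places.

34.04

|A| = 38, |A∩B| = 3.9583.
|A ∖ B| = |A| − |A∩B| = 38 − 3.9583 = 34.04.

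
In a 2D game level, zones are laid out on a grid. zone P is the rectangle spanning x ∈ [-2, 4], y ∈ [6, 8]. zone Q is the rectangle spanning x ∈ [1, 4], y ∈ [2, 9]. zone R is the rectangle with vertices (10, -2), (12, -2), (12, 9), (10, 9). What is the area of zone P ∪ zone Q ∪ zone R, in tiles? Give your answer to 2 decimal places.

By inclusion–exclusion:
Individual areas: |zone P| = 12, |zone Q| = 21, |zone R| = 22.
|zone P∩zone Q|: x∈[1,4], y∈[6,8] → 3·2 = 6.
|zone P∩zone R| = 0 (no overlap).
|zone Q∩zone R| = 0 (no overlap).
|zone P∩zone Q∩zone R| = 0.
|zone P ∪ zone Q ∪ zone R| = 55 − 6 + 0 = 49.00.

49.00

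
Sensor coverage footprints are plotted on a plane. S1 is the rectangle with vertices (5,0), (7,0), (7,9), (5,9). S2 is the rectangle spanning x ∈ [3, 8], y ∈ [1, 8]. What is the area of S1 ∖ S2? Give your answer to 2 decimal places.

|S1∩S2|: x∈[5,7], y∈[1,8] → 2·7 = 14.
|S1| = 18.
|S1 ∖ S2| = |S1| − |S1∩S2| = 18 − 14 = 4.00.

4.00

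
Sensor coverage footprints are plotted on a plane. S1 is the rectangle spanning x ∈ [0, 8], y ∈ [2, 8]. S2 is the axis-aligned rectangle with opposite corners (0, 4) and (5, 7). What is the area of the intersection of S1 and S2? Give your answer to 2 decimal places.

15.00

|S1∩S2|: x∈[0,5], y∈[4,7] → 5·3 = 15.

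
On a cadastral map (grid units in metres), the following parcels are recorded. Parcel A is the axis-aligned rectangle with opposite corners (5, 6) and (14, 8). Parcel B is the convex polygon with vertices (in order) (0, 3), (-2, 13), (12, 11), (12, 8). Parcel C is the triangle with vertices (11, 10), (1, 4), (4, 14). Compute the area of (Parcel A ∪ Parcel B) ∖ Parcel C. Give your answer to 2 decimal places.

|Parcel A ∪ Parcel B| = 94.8.
|(Parcel A ∪ Parcel B) ∩ Parcel C| = 36.4801.
|(Parcel A ∪ Parcel B) ∖ Parcel C| = 94.8 − 36.4801 = 58.32.

58.32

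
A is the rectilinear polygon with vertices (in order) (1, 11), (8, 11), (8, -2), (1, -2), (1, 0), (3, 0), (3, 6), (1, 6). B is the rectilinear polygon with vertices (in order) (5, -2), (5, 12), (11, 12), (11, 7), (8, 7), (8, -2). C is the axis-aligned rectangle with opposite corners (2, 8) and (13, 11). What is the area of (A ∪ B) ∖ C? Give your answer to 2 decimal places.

70.00

|A ∪ B| = 97.
|(A ∪ B) ∩ C| = 27.
|(A ∪ B) ∖ C| = 97 − 27 = 70.00.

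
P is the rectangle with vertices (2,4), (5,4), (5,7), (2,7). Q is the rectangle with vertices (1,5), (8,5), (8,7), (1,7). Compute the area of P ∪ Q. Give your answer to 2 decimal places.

By inclusion–exclusion:
Individual areas: |P| = 9, |Q| = 14.
|P∩Q|: x∈[2,5], y∈[5,7] → 3·2 = 6.
|P ∪ Q| = 23 − 6 = 17.00.

17.00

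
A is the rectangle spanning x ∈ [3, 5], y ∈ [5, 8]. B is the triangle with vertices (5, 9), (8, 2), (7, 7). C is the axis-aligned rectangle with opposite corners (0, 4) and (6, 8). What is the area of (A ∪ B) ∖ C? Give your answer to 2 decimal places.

3.62

|A ∪ B| = 10.
|(A ∪ B) ∩ C| = 6.381.
|(A ∪ B) ∖ C| = 10 − 6.381 = 3.62.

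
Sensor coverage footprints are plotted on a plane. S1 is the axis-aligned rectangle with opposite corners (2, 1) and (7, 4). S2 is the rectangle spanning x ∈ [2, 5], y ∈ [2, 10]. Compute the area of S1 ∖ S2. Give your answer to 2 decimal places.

9.00

|S1∩S2|: x∈[2,5], y∈[2,4] → 3·2 = 6.
|S1| = 15.
|S1 ∖ S2| = |S1| − |S1∩S2| = 15 − 6 = 9.00.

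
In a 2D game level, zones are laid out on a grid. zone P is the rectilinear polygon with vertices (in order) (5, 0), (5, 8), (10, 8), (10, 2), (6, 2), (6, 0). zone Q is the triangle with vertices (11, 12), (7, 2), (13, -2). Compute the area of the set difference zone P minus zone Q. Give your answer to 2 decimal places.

21.20

|zone P| = 32, |zone P∩zone Q| = 10.8.
|zone P ∖ zone Q| = |zone P| − |zone P∩zone Q| = 32 − 10.8 = 21.20.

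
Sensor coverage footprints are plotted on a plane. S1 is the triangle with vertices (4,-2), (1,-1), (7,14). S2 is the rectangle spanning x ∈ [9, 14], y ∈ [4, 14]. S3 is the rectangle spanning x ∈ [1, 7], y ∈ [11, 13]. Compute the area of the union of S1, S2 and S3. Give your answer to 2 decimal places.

By inclusion–exclusion:
Individual areas: |S1| = 25.5, |S2| = 50, |S3| = 12.
|S1∩S2| = 0.
|S1∩S3| = 0.85.
|S2∩S3| = 0 (no overlap).
|S1∩S2∩S3| = 0.
|S1 ∪ S2 ∪ S3| = 87.5 − 0.85 + 0 = 86.65.

86.65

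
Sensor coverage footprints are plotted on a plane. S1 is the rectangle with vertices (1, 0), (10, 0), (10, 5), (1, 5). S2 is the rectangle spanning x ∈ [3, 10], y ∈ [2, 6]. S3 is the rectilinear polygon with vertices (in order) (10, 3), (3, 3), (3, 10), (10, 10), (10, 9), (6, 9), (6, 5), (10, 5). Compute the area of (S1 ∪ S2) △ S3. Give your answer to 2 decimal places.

|S1 ∪ S2| = 52.
|(S1 ∪ S2) ∩ S3| = 17.
|(S1 ∪ S2) △ S3| = 52 + 33 − 34 = 51.00.

51.00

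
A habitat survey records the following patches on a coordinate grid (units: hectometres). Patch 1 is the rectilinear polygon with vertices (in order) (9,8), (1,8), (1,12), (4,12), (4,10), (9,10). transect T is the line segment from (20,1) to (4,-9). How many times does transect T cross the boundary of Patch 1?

The segment lies entirely outside Patch 1 and never meets its boundary.

0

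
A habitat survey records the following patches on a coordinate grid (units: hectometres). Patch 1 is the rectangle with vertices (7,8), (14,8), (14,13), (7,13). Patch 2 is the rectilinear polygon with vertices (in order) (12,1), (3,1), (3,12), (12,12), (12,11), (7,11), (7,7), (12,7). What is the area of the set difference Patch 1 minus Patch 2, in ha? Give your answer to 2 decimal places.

30.00

|Patch 1| = 35, |Patch 1∩Patch 2| = 5.
|Patch 1 ∖ Patch 2| = |Patch 1| − |Patch 1∩Patch 2| = 35 − 5 = 30.00.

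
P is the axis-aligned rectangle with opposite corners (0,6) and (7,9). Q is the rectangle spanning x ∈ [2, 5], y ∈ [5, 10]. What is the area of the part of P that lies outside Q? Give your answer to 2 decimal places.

|P∩Q|: x∈[2,5], y∈[6,9] → 3·3 = 9.
|P| = 21.
|P ∖ Q| = |P| − |P∩Q| = 21 − 9 = 12.00.

12.00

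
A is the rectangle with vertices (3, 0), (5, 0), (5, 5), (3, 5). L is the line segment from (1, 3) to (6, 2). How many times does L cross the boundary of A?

2

The segment meets the boundary at (5,2.2), (3,2.6).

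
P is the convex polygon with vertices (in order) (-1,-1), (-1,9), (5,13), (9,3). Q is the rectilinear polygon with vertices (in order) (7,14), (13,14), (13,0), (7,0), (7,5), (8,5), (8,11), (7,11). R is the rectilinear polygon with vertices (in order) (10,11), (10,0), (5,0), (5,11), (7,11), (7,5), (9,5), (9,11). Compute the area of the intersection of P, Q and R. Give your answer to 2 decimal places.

4.00

The intersection is the polygon with vertices (7,2.2), (7,5), (8,5), (8.2,5), (9,3).
By the shoelace formula its area is 4.00.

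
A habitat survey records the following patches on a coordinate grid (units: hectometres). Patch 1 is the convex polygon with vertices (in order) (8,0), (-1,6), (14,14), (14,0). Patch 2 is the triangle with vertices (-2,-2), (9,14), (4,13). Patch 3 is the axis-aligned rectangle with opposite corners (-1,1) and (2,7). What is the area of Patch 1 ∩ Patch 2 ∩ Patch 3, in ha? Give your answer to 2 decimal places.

2.33

The intersection is the polygon with vertices (1.6,7), (2,7), (2,4), (0.737,4.842).
By the shoelace formula its area is 2.33.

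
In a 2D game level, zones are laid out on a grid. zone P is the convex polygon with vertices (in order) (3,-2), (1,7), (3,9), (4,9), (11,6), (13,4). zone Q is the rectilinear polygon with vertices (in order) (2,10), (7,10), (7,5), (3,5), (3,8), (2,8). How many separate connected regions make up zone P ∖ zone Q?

1

zone P ∖ zone Q is a single connected region.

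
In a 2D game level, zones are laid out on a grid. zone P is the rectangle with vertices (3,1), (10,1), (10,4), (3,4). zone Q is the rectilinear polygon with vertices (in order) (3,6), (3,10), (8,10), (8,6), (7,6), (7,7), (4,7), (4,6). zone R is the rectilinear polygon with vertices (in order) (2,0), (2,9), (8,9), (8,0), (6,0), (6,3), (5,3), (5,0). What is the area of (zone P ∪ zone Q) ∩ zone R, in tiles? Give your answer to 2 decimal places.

25.00

|zone P ∪ zone Q| = 38.
|(zone P ∪ zone Q) ∩ zone R| = 25.00.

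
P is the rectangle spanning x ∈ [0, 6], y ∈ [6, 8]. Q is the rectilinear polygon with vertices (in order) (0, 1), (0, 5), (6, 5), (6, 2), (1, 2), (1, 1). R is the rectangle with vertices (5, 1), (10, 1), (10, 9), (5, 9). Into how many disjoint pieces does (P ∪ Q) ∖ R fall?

(P ∪ Q) ∖ R splits into 2 disjoint pieces (area 10, area 16).

2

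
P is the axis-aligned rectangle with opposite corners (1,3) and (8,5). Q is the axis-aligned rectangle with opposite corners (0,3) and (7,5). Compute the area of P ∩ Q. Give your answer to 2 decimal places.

12.00

|P∩Q|: x∈[1,7], y∈[3,5] → 6·2 = 12.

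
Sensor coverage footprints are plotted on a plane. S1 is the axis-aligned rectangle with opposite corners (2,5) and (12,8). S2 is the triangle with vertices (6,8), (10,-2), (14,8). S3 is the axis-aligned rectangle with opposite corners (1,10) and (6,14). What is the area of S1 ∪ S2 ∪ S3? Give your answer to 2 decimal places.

By inclusion–exclusion:
Individual areas: |S1| = 30, |S2| = 40, |S3| = 20.
|S1∩S2| = 16.2.
|S1∩S3| = 0 (no overlap).
|S2∩S3| = 0.
|S1∩S2∩S3| = 0.
|S1 ∪ S2 ∪ S3| = 90 − 16.2 + 0 = 73.80.

73.80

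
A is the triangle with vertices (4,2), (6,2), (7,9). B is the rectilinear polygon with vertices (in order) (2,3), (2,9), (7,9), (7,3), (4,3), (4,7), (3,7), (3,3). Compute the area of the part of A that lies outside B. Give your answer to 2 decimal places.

|A| = 7, |A∩B| = 5.1429.
|A ∖ B| = |A| − |A∩B| = 7 − 5.1429 = 1.86.

1.86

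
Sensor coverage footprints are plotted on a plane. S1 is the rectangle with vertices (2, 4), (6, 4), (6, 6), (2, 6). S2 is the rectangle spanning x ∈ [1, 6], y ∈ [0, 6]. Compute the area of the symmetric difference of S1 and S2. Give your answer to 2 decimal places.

|S1∩S2|: x∈[2,6], y∈[4,6] → 4·2 = 8.
|S1 △ S2| = |S1| + |S2| − 2·|S1∩S2| = 8 + 30 − 16 = 22.00.

22.00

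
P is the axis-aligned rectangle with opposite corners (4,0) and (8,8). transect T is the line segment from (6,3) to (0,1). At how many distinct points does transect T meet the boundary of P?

The segment meets the boundary at (4,2.333).

1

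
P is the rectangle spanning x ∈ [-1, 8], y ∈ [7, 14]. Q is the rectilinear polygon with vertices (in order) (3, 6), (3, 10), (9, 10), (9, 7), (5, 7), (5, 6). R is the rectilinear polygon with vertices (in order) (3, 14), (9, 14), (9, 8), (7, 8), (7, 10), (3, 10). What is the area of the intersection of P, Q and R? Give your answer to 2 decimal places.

2.00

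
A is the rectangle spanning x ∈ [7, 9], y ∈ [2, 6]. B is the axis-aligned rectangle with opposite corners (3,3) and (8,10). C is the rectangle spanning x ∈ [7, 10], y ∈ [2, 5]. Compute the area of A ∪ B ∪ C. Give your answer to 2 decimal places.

By inclusion–exclusion:
Individual areas: |A| = 8, |B| = 35, |C| = 9.
|A∩B|: x∈[7,8], y∈[3,6] → 1·3 = 3.
|A∩C|: x∈[7,9], y∈[2,5] → 2·3 = 6.
|B∩C|: x∈[7,8], y∈[3,5] → 1·2 = 2.
|A∩B∩C| = 2.
|A ∪ B ∪ C| = 52 − 11 + 2 = 43.00.

43.00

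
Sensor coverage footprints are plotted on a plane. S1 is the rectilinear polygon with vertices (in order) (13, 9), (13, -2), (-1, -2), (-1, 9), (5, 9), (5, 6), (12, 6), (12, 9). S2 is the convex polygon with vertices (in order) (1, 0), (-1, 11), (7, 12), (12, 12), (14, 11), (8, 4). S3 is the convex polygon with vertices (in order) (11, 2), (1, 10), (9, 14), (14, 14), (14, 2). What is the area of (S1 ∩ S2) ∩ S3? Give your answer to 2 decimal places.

|S1 ∩ S2| = 49.1255.
|(S1 ∩ S2) ∩ S3| = 6.35.

6.35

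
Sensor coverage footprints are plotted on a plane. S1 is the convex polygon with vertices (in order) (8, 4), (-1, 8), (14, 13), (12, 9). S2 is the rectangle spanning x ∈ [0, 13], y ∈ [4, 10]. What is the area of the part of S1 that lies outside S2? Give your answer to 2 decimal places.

11.64

|S1| = 55.5, |S1∩S2| = 43.8611.
|S1 ∖ S2| = |S1| − |S1∩S2| = 55.5 − 43.8611 = 11.64.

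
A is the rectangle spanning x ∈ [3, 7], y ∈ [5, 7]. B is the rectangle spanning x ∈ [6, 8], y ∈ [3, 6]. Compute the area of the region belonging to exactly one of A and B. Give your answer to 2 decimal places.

|A∩B|: x∈[6,7], y∈[5,6] → 1·1 = 1.
|A △ B| = |A| + |B| − 2·|A∩B| = 8 + 6 − 2 = 12.00.

12.00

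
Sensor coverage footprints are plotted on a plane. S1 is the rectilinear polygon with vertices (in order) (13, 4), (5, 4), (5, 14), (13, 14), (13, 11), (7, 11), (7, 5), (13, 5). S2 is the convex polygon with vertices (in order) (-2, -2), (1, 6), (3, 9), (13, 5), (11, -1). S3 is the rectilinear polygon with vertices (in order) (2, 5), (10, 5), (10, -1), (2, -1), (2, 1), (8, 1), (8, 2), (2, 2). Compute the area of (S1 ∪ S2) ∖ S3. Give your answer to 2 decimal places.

95.07

|S1 ∪ S2| = 137.0667.
|(S1 ∪ S2) ∩ S3| = 42.
|(S1 ∪ S2) ∖ S3| = 137.0667 − 42 = 95.07.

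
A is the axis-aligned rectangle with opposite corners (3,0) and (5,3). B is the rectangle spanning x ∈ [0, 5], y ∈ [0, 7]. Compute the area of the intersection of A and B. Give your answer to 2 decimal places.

|A∩B|: x∈[3,5], y∈[0,3] → 2·3 = 6.

6.00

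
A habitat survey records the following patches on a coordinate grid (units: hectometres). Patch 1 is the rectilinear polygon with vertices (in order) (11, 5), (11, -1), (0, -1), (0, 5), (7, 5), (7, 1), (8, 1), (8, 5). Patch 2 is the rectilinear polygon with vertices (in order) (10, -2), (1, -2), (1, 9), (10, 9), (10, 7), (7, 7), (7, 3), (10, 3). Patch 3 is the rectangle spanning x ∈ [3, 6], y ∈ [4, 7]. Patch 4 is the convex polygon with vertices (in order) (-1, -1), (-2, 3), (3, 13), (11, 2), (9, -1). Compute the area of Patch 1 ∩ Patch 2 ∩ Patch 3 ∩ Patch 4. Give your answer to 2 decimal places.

The intersection is the polygon with vertices (6,4), (3,4), (3,5), (6,5).
By the shoelace formula its area is 3.00.

3.00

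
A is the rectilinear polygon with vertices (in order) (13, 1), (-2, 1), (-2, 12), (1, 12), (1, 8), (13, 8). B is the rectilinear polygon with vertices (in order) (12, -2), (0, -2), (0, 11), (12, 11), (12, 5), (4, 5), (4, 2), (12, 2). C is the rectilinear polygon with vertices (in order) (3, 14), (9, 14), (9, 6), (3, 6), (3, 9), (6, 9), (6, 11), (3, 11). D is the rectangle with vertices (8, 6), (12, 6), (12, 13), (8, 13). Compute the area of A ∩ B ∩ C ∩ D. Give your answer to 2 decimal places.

2.00

The intersection is the polygon with vertices (9,6), (8,6), (8,8), (9,8).
By the shoelace formula its area is 2.00.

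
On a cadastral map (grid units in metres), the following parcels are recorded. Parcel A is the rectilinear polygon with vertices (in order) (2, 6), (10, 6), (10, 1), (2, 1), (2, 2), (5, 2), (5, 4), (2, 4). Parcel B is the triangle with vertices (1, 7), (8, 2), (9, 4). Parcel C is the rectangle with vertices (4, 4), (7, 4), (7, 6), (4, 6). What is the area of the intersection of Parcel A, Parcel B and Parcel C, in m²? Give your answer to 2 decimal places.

The intersection is the polygon with vertices (7,4.75), (7,4), (5.2,4), (4,4.857), (4,5.875).
By the shoelace formula its area is 3.42.

3.42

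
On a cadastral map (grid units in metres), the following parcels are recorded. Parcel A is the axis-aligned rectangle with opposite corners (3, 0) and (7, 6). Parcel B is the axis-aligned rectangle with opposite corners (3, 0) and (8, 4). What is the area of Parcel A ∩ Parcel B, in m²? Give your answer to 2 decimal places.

|Parcel A∩Parcel B|: x∈[3,7], y∈[0,4] → 4·4 = 16.

16.00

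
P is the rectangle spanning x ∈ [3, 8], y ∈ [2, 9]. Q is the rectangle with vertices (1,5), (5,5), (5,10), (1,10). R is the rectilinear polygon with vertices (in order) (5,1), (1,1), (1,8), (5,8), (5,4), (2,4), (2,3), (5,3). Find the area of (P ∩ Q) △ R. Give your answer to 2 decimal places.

|P ∩ Q| = 8.
|(P ∩ Q) ∩ R| = 6.
|(P ∩ Q) △ R| = 8 + 25 − 12 = 21.00.

21.00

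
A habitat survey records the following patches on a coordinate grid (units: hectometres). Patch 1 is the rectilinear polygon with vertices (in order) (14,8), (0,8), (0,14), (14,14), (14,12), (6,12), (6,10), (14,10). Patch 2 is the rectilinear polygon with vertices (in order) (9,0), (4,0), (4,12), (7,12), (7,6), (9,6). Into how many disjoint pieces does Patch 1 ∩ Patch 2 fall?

Patch 1 ∩ Patch 2 is a single connected region.

1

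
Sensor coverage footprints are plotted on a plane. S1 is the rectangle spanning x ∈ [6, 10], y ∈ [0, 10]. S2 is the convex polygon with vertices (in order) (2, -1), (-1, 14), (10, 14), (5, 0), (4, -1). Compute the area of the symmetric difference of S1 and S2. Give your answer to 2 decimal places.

123.49

|S1| = 40, |S2| = 102, |S1∩S2| = 9.2571.
|S1 △ S2| = |S1| + |S2| − 2·|S1∩S2| = 40 + 102 − 18.5143 = 123.49.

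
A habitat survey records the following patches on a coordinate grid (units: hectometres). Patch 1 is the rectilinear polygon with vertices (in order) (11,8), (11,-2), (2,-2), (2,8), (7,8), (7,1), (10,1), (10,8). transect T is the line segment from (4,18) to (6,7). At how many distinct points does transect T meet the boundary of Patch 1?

The segment meets the boundary at (5.818,8).

1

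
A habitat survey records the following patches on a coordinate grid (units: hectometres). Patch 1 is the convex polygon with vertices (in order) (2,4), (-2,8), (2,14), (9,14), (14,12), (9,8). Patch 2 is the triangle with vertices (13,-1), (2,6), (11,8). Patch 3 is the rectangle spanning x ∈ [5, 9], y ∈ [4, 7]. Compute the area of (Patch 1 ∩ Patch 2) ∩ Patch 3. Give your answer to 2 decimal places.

1.20

The region (Patch 1 ∩ Patch 2) ∩ Patch 3 is the polygon with vertices (6.5,7), (7.25,7), (5,5.714), (5,6.667).
By the shoelace formula its area is 1.20.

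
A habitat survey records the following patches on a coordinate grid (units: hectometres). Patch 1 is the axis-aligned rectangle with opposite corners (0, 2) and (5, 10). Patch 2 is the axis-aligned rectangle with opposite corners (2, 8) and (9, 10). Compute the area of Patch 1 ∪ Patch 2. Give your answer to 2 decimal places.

By inclusion–exclusion:
Individual areas: |Patch 1| = 40, |Patch 2| = 14.
|Patch 1∩Patch 2|: x∈[2,5], y∈[8,10] → 3·2 = 6.
|Patch 1 ∪ Patch 2| = 54 − 6 = 48.00.

48.00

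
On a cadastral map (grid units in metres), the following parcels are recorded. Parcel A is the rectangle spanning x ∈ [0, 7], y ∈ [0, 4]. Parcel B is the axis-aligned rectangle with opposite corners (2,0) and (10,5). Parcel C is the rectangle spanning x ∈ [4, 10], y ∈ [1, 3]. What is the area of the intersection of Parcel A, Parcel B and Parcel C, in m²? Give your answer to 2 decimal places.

6.00

The intersection is the polygon with vertices (7,1), (4,1), (4,3), (7,3).
By the shoelace formula its area is 6.00.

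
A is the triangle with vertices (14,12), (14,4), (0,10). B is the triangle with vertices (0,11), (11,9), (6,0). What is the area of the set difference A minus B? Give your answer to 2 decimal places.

|A| = 56, |A∩B| = 21.1904.
|A ∖ B| = |A| − |A∩B| = 56 − 21.1904 = 34.81.

34.81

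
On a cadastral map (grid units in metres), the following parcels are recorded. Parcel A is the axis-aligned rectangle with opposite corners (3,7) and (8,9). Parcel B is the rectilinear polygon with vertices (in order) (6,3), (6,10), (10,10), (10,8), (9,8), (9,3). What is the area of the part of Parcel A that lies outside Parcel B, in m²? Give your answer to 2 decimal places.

6.00

|Parcel A| = 10, |Parcel A∩Parcel B| = 4.
|Parcel A ∖ Parcel B| = |Parcel A| − |Parcel A∩Parcel B| = 10 − 4 = 6.00.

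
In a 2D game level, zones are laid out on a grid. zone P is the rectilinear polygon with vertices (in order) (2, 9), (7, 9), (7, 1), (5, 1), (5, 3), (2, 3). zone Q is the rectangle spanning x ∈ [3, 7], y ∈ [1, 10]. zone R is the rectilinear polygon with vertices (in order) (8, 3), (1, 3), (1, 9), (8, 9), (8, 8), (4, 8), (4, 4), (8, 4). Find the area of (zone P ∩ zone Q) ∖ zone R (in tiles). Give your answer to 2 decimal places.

|zone P ∩ zone Q| = 28.
|(zone P ∩ zone Q) ∩ zone R| = 12.
|(zone P ∩ zone Q) ∖ zone R| = 28 − 12 = 16.00.

16.00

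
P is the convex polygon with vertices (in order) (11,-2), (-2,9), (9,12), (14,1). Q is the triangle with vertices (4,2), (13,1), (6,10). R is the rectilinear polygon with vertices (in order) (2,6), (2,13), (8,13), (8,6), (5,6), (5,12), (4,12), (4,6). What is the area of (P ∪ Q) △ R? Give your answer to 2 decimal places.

92.77

|P ∪ Q| = 106.1341.
|(P ∪ Q) ∩ R| = 24.6818.
|(P ∪ Q) △ R| = 106.1341 + 36 − 49.3636 = 92.77.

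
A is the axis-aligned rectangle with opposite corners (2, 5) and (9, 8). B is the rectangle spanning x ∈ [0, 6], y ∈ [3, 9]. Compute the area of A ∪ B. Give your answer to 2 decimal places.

By inclusion–exclusion:
Individual areas: |A| = 21, |B| = 36.
|A∩B|: x∈[2,6], y∈[5,8] → 4·3 = 12.
|A ∪ B| = 57 − 12 = 45.00.

45.00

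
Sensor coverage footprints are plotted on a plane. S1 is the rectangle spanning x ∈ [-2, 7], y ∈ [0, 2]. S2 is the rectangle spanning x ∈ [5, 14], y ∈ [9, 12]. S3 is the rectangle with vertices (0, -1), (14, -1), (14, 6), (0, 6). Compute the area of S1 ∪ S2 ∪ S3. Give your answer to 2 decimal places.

129.00

By inclusion–exclusion:
Individual areas: |S1| = 18, |S2| = 27, |S3| = 98.
|S1∩S2| = 0 (no overlap).
|S1∩S3|: x∈[0,7], y∈[0,2] → 7·2 = 14.
|S2∩S3| = 0 (no overlap).
|S1∩S2∩S3| = 0.
|S1 ∪ S2 ∪ S3| = 143 − 14 + 0 = 129.00.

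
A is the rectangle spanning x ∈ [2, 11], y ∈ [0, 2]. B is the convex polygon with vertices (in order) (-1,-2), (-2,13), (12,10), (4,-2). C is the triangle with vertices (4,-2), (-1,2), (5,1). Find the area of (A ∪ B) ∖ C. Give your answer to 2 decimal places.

|A ∪ B| = 143.5.
|(A ∪ B) ∩ C| = 9.5.
|(A ∪ B) ∖ C| = 143.5 − 9.5 = 134.00.

134.00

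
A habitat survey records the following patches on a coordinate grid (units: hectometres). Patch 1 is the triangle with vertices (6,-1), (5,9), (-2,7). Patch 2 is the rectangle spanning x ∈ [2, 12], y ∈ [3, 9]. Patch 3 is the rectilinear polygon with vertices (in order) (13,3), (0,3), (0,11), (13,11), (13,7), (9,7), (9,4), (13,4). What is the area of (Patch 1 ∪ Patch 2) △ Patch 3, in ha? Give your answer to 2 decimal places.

|Patch 1 ∪ Patch 2| = 77.4857.
|(Patch 1 ∪ Patch 2) ∩ Patch 3| = 58.7143.
|(Patch 1 ∪ Patch 2) △ Patch 3| = 77.4857 + 92 − 117.4286 = 52.06.

52.06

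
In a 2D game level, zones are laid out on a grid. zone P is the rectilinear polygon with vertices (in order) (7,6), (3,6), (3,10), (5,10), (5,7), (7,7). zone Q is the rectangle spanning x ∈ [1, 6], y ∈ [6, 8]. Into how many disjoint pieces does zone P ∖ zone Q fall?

2

zone P ∖ zone Q splits into 2 disjoint pieces (area 1, area 4).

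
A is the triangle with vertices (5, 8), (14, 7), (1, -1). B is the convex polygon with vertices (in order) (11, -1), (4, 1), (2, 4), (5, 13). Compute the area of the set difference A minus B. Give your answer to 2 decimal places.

16.83

|A| = 42.5, |A∩B| = 25.6666.
|A ∖ B| = |A| − |A∩B| = 42.5 − 25.6666 = 16.83.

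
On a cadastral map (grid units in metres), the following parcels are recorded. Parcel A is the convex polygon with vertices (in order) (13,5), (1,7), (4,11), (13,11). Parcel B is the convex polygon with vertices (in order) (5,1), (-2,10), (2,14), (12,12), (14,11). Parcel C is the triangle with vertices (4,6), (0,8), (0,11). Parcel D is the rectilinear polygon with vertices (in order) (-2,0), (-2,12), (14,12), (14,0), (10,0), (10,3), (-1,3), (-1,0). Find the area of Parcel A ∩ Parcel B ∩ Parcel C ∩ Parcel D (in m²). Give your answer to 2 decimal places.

1.72

The intersection is the polygon with vertices (3.538,6.577), (2.5,6.75), (1.273,7.364), (2.064,8.419).
By the shoelace formula its area is 1.72.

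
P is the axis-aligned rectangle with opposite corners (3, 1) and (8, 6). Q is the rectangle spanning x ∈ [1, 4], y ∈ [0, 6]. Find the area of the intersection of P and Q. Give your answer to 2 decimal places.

5.00

|P∩Q|: x∈[3,4], y∈[1,6] → 1·5 = 5.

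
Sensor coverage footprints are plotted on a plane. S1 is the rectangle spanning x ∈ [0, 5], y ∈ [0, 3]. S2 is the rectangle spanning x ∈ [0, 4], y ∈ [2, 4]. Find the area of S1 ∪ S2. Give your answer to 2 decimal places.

By inclusion–exclusion:
Individual areas: |S1| = 15, |S2| = 8.
|S1∩S2|: x∈[0,4], y∈[2,3] → 4·1 = 4.
|S1 ∪ S2| = 23 − 4 = 19.00.

19.00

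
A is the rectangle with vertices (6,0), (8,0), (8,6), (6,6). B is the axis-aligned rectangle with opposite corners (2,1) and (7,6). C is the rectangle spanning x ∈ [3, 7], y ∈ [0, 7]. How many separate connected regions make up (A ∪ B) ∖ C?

2

(A ∪ B) ∖ C splits into 2 disjoint pieces (area 6, area 5).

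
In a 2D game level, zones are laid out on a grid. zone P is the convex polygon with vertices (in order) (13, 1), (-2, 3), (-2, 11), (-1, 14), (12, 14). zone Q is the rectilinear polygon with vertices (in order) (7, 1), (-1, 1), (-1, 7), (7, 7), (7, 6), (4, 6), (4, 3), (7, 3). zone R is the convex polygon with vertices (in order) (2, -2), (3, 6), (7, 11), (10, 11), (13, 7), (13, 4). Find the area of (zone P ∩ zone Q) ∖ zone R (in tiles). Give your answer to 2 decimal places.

|zone P ∩ zone Q| = 28.3333.
|(zone P ∩ zone Q) ∩ zone R| = 11.1598.
|(zone P ∩ zone Q) ∖ zone R| = 28.3333 − 11.1598 = 17.17.

17.17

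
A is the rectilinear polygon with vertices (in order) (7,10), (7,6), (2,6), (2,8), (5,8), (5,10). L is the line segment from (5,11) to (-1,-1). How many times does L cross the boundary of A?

The segment meets the boundary at (2.5,6), (3.5,8).

2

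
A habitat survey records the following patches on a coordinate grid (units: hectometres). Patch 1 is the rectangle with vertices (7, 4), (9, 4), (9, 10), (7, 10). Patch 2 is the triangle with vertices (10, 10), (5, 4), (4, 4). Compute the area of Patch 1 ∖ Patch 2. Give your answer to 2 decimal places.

|Patch 1| = 12, |Patch 1∩Patch 2| = 0.8.
|Patch 1 ∖ Patch 2| = |Patch 1| − |Patch 1∩Patch 2| = 12 − 0.8 = 11.20.

11.20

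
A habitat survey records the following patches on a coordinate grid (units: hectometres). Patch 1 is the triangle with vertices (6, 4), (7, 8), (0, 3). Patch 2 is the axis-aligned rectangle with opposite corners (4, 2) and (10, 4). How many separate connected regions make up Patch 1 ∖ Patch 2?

1

Patch 1 ∖ Patch 2 is a single connected region.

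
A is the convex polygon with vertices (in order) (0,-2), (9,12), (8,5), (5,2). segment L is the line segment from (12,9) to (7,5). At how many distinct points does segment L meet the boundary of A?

1

The segment meets the boundary at (8.129,5.903).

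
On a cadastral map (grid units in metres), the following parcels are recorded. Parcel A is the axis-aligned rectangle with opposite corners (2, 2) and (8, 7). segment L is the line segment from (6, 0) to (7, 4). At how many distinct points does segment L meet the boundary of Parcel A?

1

The segment meets the boundary at (6.5,2).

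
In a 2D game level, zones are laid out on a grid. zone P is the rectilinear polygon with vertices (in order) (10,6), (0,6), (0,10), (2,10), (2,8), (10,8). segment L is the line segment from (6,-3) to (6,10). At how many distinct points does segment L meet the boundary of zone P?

The segment meets the boundary at (6,8), (6,6).

2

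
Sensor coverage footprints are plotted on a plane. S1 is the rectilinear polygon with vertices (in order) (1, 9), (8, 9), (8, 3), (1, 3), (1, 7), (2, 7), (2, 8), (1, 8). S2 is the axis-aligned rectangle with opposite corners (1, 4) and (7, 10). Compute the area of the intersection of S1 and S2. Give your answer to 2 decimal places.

The intersection is the polygon with vertices (7,9), (7,4), (1,4), (1,7), (2,7), (2,8), (1,8), (1,9).
By the shoelace formula its area is 29.00.

29.00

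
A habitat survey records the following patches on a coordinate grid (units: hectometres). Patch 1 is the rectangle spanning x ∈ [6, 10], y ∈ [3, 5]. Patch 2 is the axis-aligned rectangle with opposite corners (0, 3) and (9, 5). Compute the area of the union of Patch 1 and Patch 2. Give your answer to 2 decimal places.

By inclusion–exclusion:
Individual areas: |Patch 1| = 8, |Patch 2| = 18.
|Patch 1∩Patch 2|: x∈[6,9], y∈[3,5] → 3·2 = 6.
|Patch 1 ∪ Patch 2| = 26 − 6 = 20.00.

20.00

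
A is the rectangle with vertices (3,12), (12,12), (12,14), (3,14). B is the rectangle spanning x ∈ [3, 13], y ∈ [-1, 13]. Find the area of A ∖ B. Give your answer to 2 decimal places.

|A∩B|: x∈[3,12], y∈[12,13] → 9·1 = 9.
|A| = 18.
|A ∖ B| = |A| − |A∩B| = 18 − 9 = 9.00.

9.00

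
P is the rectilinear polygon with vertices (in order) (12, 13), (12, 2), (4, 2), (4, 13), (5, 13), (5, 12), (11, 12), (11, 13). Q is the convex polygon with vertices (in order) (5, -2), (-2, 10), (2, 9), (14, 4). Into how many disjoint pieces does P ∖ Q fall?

2

P ∖ Q splits into 2 disjoint pieces (area 46, area 0.3333).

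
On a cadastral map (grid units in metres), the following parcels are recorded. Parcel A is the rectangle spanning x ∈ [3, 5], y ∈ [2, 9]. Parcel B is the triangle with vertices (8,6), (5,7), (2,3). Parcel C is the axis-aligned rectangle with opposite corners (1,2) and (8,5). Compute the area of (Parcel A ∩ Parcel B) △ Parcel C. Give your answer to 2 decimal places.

|Parcel A ∩ Parcel B| = 3.3333.
|(Parcel A ∩ Parcel B) ∩ Parcel C| = 1.8333.
|(Parcel A ∩ Parcel B) △ Parcel C| = 3.3333 + 21 − 3.6667 = 20.67.

20.67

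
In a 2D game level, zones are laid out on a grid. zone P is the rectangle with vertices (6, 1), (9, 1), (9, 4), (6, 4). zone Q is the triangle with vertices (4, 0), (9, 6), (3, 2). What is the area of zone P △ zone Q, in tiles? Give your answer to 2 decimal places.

|zone P| = 9, |zone Q| = 8, |zone P∩zone Q| = 1.0667.
|zone P △ zone Q| = |zone P| + |zone Q| − 2·|zone P∩zone Q| = 9 + 8 − 2.1333 = 14.87.

14.87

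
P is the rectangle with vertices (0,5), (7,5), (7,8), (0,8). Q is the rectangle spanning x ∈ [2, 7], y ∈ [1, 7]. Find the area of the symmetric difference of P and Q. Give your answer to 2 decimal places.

31.00

|P∩Q|: x∈[2,7], y∈[5,7] → 5·2 = 10.
|P △ Q| = |P| + |Q| − 2·|P∩Q| = 21 + 30 − 20 = 31.00.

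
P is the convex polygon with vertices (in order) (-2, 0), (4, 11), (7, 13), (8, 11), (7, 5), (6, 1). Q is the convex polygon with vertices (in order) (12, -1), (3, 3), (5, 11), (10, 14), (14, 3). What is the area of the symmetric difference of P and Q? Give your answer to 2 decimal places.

|P| = 66, |Q| = 99.5, |P∩Q| = 31.0269.
|P △ Q| = |P| + |Q| − 2·|P∩Q| = 66 + 99.5 − 62.0538 = 103.45.

103.45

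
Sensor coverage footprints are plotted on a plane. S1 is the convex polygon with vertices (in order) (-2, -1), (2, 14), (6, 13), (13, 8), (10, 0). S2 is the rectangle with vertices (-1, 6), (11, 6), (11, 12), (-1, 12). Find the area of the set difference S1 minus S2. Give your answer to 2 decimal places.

|S1| = 147.5, |S1∩S2| = 57.3714.
|S1 ∖ S2| = |S1| − |S1∩S2| = 147.5 − 57.3714 = 90.13.

90.13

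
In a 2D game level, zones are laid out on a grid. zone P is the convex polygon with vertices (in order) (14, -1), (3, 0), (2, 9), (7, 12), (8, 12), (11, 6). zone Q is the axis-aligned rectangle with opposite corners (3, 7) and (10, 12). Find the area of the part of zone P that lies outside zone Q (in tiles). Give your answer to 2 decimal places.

|zone P| = 100, |zone P∩zone Q| = 26.2.
|zone P ∖ zone Q| = |zone P| − |zone P∩zone Q| = 100 − 26.2 = 73.80.

73.80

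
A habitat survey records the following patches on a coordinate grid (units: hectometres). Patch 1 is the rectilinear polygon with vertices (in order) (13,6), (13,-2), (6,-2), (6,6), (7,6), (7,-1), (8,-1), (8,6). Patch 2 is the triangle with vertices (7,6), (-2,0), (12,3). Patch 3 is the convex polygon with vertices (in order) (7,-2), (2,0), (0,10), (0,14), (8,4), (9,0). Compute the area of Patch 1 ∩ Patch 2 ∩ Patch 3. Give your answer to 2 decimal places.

4.11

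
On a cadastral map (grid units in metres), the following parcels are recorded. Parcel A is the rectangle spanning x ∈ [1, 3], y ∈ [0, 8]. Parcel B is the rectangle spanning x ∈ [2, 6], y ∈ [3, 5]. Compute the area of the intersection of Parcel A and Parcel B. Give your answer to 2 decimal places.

|Parcel A∩Parcel B|: x∈[2,3], y∈[3,5] → 1·2 = 2.

2.00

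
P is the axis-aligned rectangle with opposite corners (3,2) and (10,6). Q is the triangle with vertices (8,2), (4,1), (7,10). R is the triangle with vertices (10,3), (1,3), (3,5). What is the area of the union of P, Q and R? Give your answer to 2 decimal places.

35.50

By inclusion–exclusion:
Individual areas: |P| = 28, |Q| = 16.5, |R| = 9.
|P∩Q| = 11.
|P∩R| = 7.
|Q∩R| = 3.0412.
|P∩Q∩R| = 3.0412.
|P ∪ Q ∪ R| = 53.5 − 21.0412 + 3.0412 = 35.50.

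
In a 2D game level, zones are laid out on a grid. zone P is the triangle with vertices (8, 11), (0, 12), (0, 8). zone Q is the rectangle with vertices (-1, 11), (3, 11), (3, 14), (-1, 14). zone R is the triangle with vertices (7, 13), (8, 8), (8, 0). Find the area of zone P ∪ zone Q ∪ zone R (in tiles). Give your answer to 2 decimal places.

By inclusion–exclusion:
Individual areas: |zone P| = 16, |zone Q| = 12, |zone R| = 4.
|zone P∩zone Q| = 2.4375.
|zone P∩zone R| = 0.0898.
|zone Q∩zone R| = 0.
|zone P∩zone Q∩zone R| = 0.
|zone P ∪ zone Q ∪ zone R| = 32 − 2.5273 + 0 = 29.47.

29.47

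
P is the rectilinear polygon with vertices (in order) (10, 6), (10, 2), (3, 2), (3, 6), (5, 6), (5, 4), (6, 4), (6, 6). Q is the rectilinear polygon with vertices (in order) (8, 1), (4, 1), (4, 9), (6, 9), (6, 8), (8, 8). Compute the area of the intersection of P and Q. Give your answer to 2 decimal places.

14.00

The intersection is the polygon with vertices (4,2), (4,6), (5,6), (5,4), (6,4), (6,6), (8,6), (8,2).
By the shoelace formula its area is 14.00.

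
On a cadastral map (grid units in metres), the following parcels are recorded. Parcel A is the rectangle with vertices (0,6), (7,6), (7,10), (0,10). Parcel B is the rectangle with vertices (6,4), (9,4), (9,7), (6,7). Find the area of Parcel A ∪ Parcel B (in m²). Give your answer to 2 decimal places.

36.00

By inclusion–exclusion:
Individual areas: |Parcel A| = 28, |Parcel B| = 9.
|Parcel A∩Parcel B|: x∈[6,7], y∈[6,7] → 1·1 = 1.
|Parcel A ∪ Parcel B| = 37 − 1 = 36.00.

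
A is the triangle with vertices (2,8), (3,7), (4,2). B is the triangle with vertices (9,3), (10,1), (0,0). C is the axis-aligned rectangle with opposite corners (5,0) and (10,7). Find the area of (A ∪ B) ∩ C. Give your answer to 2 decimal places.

The region (A ∪ B) ∩ C is the polygon with vertices (5,0.5), (5,1.667), (9,3), (10,1).
By the shoelace formula its area is 7.58.

7.58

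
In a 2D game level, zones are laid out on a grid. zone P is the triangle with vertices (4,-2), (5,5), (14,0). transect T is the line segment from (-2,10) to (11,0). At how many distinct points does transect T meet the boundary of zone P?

The segment meets the boundary at (4.95,4.653).

1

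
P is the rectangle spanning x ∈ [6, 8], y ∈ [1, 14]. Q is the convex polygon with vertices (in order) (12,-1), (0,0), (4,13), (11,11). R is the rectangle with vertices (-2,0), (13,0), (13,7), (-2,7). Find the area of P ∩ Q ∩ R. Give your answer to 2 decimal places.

12.00

The intersection is the polygon with vertices (6,1), (6,7), (8,7), (8,1).
By the shoelace formula its area is 12.00.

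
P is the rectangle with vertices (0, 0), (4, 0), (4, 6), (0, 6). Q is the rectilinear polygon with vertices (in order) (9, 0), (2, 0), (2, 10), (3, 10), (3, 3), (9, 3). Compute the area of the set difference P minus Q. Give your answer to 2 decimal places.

|P| = 24, |P∩Q| = 9.
|P ∖ Q| = |P| − |P∩Q| = 24 − 9 = 15.00.

15.00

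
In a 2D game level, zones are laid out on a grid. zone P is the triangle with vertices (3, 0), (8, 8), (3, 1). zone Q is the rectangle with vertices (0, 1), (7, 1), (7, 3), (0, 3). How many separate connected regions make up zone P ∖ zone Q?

zone P ∖ zone Q splits into 2 disjoint pieces (area 0.3125, area 1.1161).

2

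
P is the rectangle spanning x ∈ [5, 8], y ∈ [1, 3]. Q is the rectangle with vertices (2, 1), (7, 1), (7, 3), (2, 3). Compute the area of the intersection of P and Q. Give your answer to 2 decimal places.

|P∩Q|: x∈[5,7], y∈[1,3] → 2·2 = 4.

4.00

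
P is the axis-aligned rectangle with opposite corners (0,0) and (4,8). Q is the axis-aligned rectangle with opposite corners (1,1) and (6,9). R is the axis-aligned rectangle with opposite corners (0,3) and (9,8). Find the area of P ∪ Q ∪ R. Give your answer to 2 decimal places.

By inclusion–exclusion:
Individual areas: |P| = 32, |Q| = 40, |R| = 45.
|P∩Q|: x∈[1,4], y∈[1,8] → 3·7 = 21.
|P∩R|: x∈[0,4], y∈[3,8] → 4·5 = 20.
|Q∩R|: x∈[1,6], y∈[3,8] → 5·5 = 25.
|P∩Q∩R| = 15.
|P ∪ Q ∪ R| = 117 − 66 + 15 = 66.00.

66.00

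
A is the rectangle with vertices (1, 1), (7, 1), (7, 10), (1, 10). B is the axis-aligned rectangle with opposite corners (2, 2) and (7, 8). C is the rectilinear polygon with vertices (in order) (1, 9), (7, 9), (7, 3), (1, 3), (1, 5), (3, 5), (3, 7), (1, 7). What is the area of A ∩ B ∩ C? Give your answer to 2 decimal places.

23.00

The intersection is the polygon with vertices (2,5), (3,5), (3,7), (2,7), (2,8), (7,8), (7,3), (2,3).
By the shoelace formula its area is 23.00.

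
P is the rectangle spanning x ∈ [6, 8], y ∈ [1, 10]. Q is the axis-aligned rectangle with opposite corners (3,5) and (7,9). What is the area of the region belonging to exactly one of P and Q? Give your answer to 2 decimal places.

26.00

|P∩Q|: x∈[6,7], y∈[5,9] → 1·4 = 4.
|P △ Q| = |P| + |Q| − 2·|P∩Q| = 18 + 16 − 8 = 26.00.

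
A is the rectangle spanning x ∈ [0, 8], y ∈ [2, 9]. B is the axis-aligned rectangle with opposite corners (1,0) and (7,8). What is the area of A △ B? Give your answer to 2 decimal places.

|A∩B|: x∈[1,7], y∈[2,8] → 6·6 = 36.
|A △ B| = |A| + |B| − 2·|A∩B| = 56 + 48 − 72 = 32.00.

32.00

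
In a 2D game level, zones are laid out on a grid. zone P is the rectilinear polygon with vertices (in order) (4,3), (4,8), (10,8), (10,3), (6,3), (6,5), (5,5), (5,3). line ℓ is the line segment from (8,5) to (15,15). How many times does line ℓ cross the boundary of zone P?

The segment meets the boundary at (10,7.857).

1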